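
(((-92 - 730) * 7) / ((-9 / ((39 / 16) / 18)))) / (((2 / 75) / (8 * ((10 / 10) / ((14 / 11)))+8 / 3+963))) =3155554.77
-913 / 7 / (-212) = 913 / 1484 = 0.62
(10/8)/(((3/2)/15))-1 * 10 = 5/2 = 2.50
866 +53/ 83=71931/ 83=866.64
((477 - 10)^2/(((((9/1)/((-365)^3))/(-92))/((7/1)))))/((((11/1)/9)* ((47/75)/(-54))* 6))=-8916849807688853.97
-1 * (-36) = 36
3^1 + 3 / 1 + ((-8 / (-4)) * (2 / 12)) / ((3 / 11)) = 65 / 9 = 7.22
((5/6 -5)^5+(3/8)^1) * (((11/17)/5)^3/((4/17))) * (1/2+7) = -44962511/518400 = -86.73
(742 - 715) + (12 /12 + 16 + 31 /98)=4343 /98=44.32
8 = 8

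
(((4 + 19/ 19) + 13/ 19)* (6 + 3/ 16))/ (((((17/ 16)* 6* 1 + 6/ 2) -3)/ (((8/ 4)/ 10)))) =1782/ 1615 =1.10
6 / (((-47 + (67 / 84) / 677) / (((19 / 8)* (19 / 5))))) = -15397011 / 13363645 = -1.15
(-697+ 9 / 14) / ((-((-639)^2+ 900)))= 9749 / 5729094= 0.00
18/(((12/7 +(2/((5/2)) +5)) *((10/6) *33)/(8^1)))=1008/2893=0.35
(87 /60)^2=841 /400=2.10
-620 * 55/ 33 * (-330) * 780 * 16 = 4255680000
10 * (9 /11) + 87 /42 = 1579 /154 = 10.25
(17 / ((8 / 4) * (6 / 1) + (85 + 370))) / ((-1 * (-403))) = 17 / 188201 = 0.00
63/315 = 1/5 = 0.20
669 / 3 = 223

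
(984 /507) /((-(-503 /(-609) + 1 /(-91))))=-49938 /20969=-2.38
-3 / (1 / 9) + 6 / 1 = -21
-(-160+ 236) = -76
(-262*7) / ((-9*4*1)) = 50.94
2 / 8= 1 / 4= 0.25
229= 229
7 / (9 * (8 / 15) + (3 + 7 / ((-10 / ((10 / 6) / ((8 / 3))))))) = 0.95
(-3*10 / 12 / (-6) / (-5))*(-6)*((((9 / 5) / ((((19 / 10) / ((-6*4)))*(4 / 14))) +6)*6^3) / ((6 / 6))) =-150984 / 19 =-7946.53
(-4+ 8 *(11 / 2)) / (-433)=-40 / 433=-0.09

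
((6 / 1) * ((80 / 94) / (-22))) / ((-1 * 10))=0.02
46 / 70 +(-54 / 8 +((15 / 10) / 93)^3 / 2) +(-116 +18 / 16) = -2018101887 / 16682960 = -120.97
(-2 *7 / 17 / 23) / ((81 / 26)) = -364 / 31671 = -0.01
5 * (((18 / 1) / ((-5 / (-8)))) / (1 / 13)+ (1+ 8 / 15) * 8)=5800 / 3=1933.33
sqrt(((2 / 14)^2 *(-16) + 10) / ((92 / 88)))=2 *sqrt(59961) / 161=3.04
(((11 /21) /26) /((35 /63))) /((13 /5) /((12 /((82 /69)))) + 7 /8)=27324 /853307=0.03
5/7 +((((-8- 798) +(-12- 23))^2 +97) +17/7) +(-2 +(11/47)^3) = 514095582559/726761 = 707379.16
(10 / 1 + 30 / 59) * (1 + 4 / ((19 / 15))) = 48980 / 1121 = 43.69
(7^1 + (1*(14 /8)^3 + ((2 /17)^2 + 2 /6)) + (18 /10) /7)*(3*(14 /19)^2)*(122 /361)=10750377029 /1506510760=7.14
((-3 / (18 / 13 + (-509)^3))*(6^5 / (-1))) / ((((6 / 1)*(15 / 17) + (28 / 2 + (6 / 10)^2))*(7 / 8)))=-1031097600 / 100239113271689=-0.00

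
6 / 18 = 1 / 3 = 0.33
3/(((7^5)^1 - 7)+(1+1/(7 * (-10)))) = 70/392023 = 0.00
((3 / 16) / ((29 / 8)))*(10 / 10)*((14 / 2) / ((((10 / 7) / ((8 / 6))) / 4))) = 196 / 145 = 1.35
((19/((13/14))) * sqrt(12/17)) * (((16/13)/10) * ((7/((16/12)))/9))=7448 * sqrt(51)/43095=1.23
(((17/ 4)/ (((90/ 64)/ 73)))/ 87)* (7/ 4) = 17374/ 3915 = 4.44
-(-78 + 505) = -427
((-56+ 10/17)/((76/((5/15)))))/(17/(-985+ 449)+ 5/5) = -42076/167637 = -0.25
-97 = -97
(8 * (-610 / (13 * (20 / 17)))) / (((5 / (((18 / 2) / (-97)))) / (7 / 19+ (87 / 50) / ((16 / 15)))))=56735307 / 4791800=11.84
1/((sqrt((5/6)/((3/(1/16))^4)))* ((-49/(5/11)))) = -2304* sqrt(30)/539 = -23.41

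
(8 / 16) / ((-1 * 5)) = -0.10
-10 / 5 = -2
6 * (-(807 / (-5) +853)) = -20748 / 5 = -4149.60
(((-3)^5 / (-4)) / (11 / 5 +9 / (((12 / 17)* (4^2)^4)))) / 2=39813120 / 2883839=13.81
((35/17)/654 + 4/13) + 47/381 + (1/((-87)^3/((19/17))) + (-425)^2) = 727761622918485403/4029120406818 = 180625.43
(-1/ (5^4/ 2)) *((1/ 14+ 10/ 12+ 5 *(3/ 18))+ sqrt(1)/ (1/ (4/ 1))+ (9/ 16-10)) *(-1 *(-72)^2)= -268488/ 4375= -61.37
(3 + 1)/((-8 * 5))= -1/10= -0.10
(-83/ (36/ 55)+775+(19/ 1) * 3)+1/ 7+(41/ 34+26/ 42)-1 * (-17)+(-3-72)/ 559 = 1733870549/ 2394756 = 724.03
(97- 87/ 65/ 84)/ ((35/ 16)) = 706044/ 15925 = 44.34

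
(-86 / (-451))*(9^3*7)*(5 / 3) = 731430 / 451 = 1621.80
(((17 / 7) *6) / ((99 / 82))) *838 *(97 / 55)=226625368 / 12705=17837.49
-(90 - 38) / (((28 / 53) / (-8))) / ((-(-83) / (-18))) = -99216 / 581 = -170.77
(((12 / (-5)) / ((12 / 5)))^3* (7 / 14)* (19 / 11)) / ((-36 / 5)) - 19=-18.88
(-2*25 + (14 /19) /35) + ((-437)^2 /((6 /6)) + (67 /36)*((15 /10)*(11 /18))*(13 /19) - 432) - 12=7817142769 /41040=190476.19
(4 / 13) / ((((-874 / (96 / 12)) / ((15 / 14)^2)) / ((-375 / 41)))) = 337500 / 11413129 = 0.03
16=16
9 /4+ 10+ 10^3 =4049 /4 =1012.25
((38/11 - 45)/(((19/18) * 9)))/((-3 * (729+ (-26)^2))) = 914/880935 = 0.00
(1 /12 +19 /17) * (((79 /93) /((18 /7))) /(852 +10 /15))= 135485 /291182256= 0.00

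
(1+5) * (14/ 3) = 28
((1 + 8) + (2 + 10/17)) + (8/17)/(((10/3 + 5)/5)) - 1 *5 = 584/85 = 6.87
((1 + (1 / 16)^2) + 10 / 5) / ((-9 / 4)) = -769 / 576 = -1.34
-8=-8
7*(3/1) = 21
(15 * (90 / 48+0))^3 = 11390625 / 512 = 22247.31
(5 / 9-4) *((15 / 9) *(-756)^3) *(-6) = -14882797440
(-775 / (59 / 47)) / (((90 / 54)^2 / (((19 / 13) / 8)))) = -249147 / 6136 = -40.60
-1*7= -7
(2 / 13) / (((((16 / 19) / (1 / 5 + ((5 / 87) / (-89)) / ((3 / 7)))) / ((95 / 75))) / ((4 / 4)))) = 4161247 / 90593100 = 0.05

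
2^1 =2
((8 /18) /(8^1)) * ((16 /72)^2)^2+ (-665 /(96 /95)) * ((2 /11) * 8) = -1243473349 /1299078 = -957.20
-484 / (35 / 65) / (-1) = 6292 / 7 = 898.86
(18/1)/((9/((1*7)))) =14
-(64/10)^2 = -1024/25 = -40.96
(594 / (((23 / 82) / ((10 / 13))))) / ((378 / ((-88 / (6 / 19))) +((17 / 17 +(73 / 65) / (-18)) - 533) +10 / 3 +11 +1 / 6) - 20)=-9161974800 / 3030982021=-3.02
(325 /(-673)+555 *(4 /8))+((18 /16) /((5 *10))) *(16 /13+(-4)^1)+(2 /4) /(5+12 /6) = 1696591609 /6124300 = 277.03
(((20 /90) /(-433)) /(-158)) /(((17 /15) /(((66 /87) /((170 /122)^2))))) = 81862 /73105661085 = 0.00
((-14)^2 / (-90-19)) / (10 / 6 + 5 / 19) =-5586 / 5995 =-0.93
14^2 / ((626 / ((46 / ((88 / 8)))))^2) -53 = -628171513 / 11854249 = -52.99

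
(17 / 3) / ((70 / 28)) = 34 / 15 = 2.27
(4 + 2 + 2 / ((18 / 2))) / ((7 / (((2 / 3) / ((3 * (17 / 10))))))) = 160 / 1377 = 0.12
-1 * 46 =-46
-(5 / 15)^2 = -1 / 9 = -0.11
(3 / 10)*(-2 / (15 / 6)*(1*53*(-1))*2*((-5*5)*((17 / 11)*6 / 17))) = -3816 / 11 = -346.91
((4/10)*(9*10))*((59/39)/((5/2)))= 1416/65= 21.78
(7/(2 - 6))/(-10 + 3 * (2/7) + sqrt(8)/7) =7 * sqrt(2)/1168 + 14/73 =0.20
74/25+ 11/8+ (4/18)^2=71027/16200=4.38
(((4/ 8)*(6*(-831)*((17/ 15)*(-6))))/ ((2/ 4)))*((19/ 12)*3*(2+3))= 805239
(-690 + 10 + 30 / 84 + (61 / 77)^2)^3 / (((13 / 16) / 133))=-19836111738629919973986 / 387070134451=-51246815429.88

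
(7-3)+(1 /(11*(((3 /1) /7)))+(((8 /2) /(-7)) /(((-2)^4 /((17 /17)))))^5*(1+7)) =299030111 /70992768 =4.21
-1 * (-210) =210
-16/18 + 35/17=179/153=1.17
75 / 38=1.97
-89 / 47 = -1.89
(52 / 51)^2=2704 / 2601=1.04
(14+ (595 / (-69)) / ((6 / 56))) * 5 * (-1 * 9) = 68810 / 23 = 2991.74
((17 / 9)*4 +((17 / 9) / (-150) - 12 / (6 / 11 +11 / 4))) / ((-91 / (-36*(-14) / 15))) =-610988 / 424125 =-1.44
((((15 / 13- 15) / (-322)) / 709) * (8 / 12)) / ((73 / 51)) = 3060 / 108327401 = 0.00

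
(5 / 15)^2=1 / 9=0.11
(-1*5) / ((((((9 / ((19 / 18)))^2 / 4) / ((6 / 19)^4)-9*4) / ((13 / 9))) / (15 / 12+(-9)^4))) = -104996 / 3969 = -26.45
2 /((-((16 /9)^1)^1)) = -9 /8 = -1.12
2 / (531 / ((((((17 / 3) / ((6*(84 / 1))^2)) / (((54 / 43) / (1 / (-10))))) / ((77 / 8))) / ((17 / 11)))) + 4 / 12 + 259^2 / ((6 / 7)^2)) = -3096 / 6882912430697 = -0.00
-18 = -18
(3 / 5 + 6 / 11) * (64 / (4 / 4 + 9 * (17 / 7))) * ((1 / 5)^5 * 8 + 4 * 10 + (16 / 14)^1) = 113407056 / 859375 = 131.96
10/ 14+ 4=33/ 7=4.71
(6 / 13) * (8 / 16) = 3 / 13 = 0.23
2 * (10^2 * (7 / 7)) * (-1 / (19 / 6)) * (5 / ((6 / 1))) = -1000 / 19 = -52.63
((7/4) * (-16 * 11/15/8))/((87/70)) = -539/261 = -2.07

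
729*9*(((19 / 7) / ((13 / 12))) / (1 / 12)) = 17950896 / 91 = 197262.59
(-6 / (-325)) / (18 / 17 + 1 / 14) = 1428 / 87425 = 0.02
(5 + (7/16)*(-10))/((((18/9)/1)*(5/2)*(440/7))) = 7/3520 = 0.00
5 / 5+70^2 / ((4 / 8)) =9801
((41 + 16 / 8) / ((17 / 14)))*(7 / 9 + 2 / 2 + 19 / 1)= 6622 / 9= 735.78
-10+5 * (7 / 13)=-95 / 13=-7.31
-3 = -3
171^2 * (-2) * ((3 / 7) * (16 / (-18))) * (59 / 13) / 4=2300292 / 91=25277.93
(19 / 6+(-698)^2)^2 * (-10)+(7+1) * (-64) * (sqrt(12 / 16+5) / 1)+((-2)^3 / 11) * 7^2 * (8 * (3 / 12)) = -469994230051807 / 198 - 256 * sqrt(23) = -2373708233812.62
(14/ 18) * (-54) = -42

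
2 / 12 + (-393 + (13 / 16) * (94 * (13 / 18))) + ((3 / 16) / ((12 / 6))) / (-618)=-20033509 / 59328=-337.67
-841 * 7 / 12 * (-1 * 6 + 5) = 5887 / 12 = 490.58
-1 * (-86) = 86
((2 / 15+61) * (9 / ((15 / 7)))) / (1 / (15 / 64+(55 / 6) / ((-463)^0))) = 2317259 / 960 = 2413.81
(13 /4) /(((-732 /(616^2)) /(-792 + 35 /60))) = 732000269 /549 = 1333333.82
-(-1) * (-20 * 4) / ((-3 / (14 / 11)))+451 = 16003 / 33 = 484.94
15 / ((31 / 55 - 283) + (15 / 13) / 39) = -139425 / 2624971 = -0.05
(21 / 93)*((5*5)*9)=1575 / 31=50.81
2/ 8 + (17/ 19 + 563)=42875/ 76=564.14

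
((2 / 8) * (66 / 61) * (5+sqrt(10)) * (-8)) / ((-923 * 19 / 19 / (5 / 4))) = 165 * sqrt(10) / 56303+825 / 56303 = 0.02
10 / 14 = 5 / 7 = 0.71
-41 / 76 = -0.54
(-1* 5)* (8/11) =-40/11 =-3.64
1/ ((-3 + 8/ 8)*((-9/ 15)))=5/ 6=0.83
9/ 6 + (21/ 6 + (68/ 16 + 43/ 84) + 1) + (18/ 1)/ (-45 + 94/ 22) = 10.32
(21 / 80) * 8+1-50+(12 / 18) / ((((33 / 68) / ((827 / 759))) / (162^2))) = 1091922613 / 27830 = 39235.45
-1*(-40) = 40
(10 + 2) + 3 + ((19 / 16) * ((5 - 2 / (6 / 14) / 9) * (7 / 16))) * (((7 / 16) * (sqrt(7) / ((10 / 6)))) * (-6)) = 5.30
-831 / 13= -63.92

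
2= 2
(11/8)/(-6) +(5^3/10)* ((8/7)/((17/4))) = 17891/5712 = 3.13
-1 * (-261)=261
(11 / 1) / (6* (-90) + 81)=-11 / 459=-0.02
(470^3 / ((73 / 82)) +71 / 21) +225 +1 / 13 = 2324186230937 / 19929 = 116623324.35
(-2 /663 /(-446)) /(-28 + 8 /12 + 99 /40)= -40 /147011189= -0.00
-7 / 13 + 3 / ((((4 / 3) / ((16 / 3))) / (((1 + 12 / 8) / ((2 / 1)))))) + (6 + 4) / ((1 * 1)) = 318 / 13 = 24.46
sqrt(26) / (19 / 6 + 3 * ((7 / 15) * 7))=30 * sqrt(26) / 389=0.39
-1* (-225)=225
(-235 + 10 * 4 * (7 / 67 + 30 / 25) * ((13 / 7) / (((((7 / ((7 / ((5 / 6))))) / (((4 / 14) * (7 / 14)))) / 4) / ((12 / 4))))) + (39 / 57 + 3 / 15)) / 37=-10844339 / 11539745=-0.94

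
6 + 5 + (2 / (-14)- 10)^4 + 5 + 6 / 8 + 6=101865215 / 9604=10606.54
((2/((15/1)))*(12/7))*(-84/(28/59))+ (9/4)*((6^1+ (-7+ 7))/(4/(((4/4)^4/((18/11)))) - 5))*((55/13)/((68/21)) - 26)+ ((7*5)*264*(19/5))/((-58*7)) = -342.64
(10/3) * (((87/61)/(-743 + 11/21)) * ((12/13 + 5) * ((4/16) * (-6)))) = 703395/12364456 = 0.06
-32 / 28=-8 / 7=-1.14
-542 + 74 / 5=-2636 / 5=-527.20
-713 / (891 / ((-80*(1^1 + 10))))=57040 / 81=704.20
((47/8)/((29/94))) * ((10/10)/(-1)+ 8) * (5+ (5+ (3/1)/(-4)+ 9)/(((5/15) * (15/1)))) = 2365839/2320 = 1019.76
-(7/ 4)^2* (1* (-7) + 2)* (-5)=-1225/ 16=-76.56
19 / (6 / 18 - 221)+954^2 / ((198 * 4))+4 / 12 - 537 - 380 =2538326 / 10923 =232.38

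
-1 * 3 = -3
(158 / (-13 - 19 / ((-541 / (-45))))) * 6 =-128217 / 1972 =-65.02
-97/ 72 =-1.35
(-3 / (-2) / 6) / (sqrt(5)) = sqrt(5) / 20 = 0.11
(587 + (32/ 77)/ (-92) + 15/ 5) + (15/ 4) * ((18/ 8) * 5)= 17913537/ 28336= 632.18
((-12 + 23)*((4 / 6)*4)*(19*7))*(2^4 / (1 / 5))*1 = 936320 / 3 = 312106.67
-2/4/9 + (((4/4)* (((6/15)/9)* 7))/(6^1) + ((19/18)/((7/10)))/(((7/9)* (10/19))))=24343/6615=3.68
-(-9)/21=3/7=0.43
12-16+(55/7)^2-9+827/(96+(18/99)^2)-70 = -1029251/81340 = -12.65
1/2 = 0.50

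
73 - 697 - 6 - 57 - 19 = -706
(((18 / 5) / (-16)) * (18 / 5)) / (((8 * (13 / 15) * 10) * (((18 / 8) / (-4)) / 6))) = 81 / 650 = 0.12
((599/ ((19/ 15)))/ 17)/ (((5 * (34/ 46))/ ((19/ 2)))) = 41331/ 578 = 71.51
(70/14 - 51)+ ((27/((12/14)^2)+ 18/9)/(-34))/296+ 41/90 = -82511647/1811520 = -45.55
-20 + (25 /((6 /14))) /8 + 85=1735 /24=72.29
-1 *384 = -384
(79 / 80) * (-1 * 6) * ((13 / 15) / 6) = -1027 / 1200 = -0.86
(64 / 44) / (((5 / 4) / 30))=384 / 11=34.91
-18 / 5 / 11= -18 / 55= -0.33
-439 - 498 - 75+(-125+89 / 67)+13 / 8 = -607849 / 536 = -1134.05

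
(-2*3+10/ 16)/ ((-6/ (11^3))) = 57233/ 48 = 1192.35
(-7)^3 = -343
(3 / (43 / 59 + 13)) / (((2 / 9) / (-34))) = -1003 / 30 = -33.43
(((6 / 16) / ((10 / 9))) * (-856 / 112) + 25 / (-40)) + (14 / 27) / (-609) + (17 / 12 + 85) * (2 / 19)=5.89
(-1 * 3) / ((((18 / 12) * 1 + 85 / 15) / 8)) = -144 / 43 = -3.35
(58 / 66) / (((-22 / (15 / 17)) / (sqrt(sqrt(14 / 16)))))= -145 * 14^(1 / 4) / 8228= -0.03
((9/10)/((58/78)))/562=351/162980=0.00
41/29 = 1.41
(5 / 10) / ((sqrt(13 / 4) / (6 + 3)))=9 * sqrt(13) / 13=2.50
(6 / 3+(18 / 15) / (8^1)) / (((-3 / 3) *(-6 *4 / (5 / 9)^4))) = 5375 / 629856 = 0.01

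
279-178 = 101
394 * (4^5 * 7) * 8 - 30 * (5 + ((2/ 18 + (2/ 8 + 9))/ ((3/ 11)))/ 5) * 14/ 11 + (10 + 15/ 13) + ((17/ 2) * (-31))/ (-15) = 290773347583/ 12870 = 22593111.70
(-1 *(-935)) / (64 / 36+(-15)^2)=8415 / 2041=4.12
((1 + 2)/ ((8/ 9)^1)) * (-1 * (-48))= 162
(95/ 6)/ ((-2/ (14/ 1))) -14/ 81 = -17983/ 162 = -111.01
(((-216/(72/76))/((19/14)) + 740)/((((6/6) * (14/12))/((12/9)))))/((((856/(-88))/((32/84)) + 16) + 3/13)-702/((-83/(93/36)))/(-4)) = -217250176/4907105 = -44.27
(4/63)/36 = 1/567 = 0.00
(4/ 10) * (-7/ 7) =-2/ 5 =-0.40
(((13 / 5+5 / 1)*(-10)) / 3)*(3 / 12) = -19 / 3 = -6.33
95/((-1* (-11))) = 95/11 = 8.64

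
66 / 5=13.20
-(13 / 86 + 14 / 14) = -99 / 86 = -1.15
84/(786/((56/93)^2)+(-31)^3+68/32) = -0.00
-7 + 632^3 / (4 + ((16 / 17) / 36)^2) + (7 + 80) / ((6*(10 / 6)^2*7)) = 517061386553743 / 8194550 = 63098203.87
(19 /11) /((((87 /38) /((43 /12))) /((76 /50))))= 294937 /71775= 4.11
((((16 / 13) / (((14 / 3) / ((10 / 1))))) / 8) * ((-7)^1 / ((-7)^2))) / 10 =-3 / 637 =-0.00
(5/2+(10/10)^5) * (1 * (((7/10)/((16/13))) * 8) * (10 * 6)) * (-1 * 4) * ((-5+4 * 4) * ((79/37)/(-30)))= 553553/185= 2992.18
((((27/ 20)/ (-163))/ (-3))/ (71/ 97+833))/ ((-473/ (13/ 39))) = -291/ 124703006560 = -0.00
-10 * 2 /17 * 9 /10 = -18 /17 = -1.06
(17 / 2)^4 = 83521 / 16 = 5220.06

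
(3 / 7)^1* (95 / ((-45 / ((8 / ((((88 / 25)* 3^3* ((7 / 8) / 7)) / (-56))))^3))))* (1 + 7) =30507008000000 / 78594219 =388158.42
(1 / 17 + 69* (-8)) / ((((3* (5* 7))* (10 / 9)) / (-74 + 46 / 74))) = 15284907 / 44030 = 347.15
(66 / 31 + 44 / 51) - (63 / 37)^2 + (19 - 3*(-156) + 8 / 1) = 1071572936 / 2164389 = 495.09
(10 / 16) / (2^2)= 5 / 32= 0.16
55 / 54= 1.02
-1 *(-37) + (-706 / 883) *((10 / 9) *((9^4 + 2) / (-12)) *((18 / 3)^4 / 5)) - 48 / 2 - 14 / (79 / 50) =8785363029 / 69757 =125942.39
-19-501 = -520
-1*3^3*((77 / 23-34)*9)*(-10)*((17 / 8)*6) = -43685325 / 46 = -949680.98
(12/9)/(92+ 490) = 2/873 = 0.00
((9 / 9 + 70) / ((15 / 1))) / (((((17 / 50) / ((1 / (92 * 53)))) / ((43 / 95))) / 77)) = 235081 / 2362422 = 0.10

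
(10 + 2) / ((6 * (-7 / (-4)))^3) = 32 / 3087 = 0.01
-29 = -29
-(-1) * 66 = 66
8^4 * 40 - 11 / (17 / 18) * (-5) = 2786270 / 17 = 163898.24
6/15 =2/5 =0.40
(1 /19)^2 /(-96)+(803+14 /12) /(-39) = -27869239 /1351584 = -20.62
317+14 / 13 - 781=-6018 / 13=-462.92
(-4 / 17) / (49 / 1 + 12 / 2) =-4 / 935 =-0.00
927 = 927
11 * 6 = 66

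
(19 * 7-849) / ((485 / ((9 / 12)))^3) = -4833 / 1825346000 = -0.00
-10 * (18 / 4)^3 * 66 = -120285 / 2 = -60142.50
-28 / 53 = -0.53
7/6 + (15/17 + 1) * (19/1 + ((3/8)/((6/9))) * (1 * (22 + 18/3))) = 6791/102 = 66.58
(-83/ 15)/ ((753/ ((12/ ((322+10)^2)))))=-0.00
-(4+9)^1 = -13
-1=-1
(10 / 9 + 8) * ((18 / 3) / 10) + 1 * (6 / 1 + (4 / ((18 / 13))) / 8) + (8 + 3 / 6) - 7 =2399 / 180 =13.33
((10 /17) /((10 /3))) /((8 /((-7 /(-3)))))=0.05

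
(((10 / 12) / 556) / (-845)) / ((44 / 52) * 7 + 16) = -1 / 12359880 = -0.00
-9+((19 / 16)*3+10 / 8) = -67 / 16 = -4.19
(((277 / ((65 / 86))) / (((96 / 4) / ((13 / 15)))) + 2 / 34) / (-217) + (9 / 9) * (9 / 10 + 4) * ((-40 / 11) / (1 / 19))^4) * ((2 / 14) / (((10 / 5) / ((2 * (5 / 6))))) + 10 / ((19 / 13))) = 548179748599825704233 / 705280874760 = 777250267.54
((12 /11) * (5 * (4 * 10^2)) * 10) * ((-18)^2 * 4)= 311040000 /11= 28276363.64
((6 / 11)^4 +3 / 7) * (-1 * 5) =-264975 / 102487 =-2.59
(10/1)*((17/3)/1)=56.67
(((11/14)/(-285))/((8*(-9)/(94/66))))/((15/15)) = 47/861840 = 0.00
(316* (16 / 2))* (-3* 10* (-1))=75840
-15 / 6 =-5 / 2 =-2.50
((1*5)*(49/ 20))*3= 147/ 4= 36.75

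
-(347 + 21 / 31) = -10778 / 31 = -347.68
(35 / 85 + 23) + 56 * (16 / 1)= 15630 / 17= 919.41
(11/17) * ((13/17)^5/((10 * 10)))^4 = 209054601523688793826811/6909193391300873288082721700000000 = 0.00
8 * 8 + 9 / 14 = 905 / 14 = 64.64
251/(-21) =-11.95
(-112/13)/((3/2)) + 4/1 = -68/39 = -1.74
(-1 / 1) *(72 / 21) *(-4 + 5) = -24 / 7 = -3.43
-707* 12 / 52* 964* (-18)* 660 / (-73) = -25595754.18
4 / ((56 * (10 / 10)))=1 / 14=0.07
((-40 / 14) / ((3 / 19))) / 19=-20 / 21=-0.95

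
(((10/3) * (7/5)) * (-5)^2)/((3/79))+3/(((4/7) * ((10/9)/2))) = 554701/180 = 3081.67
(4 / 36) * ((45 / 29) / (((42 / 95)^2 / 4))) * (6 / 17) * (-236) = -21299000 / 72471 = -293.90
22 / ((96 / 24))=11 / 2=5.50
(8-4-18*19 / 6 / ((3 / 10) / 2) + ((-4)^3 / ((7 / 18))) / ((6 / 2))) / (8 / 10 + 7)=-1160 / 21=-55.24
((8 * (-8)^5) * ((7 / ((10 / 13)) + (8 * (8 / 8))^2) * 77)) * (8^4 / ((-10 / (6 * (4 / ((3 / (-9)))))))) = -1087878708854784 / 25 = -43515148354191.36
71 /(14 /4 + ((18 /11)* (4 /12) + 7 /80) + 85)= 62480 /78437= 0.80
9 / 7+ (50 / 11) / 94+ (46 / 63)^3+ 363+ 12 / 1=48700645825 / 129274299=376.72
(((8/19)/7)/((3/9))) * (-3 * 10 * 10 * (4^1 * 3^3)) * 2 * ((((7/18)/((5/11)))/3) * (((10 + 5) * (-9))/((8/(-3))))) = -3207600/19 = -168821.05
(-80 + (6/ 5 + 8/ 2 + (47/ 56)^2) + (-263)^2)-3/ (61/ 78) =66084225041/ 956480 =69091.07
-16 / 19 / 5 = -16 / 95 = -0.17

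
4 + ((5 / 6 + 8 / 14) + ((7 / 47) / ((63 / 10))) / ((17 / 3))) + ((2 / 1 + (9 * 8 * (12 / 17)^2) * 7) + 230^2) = 30326201117 / 570486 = 53158.54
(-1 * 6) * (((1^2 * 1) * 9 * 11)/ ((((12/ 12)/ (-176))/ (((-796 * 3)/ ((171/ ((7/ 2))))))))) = -97086528/ 19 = -5109817.26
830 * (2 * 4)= 6640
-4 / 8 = -1 / 2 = -0.50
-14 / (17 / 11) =-154 / 17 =-9.06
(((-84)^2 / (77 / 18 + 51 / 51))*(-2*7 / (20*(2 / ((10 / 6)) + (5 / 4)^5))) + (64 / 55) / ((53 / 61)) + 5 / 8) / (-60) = 5796393937 / 1594282400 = 3.64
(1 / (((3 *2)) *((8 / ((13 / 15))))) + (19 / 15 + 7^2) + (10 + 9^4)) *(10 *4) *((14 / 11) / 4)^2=233598925 / 8712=26813.47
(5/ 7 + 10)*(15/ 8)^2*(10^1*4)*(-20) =-421875/ 14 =-30133.93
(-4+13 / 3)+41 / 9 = 44 / 9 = 4.89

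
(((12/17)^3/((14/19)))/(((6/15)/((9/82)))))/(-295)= -36936/83191829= -0.00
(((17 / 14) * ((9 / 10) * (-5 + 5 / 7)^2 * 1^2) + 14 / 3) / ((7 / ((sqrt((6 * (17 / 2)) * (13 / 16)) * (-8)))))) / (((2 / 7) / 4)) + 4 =-2544.05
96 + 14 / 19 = 96.74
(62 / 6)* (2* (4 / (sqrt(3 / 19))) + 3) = 31 + 248* sqrt(57) / 9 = 239.04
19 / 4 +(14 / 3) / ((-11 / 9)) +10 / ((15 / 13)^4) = 2928493 / 445500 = 6.57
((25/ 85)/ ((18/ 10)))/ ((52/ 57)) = 475/ 2652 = 0.18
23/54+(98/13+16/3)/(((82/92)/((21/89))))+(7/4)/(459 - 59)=3.84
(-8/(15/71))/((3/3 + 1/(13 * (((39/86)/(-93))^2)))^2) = -2741627512/758228815815135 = -0.00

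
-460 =-460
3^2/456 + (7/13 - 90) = -176737/1976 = -89.44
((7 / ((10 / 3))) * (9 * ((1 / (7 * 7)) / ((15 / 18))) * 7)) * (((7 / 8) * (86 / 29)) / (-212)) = -24381 / 614800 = -0.04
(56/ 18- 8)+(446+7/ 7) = 3979/ 9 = 442.11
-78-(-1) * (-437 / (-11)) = -421 / 11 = -38.27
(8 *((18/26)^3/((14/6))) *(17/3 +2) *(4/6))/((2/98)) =625968/2197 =284.92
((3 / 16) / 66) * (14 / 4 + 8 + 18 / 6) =29 / 704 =0.04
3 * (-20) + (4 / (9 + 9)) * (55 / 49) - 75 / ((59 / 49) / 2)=-4796000 / 26019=-184.33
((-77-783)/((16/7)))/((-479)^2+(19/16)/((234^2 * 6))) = -395557344/241214810807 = -0.00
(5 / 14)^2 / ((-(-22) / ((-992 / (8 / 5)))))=-3875 / 1078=-3.59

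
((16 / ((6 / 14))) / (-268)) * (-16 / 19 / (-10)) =-0.01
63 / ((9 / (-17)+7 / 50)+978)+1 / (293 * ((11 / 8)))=179239402 / 2678213087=0.07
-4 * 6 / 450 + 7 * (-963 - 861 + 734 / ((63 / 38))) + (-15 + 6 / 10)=-2178752 / 225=-9683.34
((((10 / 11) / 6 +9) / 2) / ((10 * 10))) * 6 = 151 / 550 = 0.27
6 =6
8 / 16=1 / 2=0.50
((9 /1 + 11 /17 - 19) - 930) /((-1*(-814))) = -15969 /13838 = -1.15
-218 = -218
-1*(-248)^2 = -61504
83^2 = 6889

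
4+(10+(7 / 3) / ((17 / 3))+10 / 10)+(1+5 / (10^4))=558017 / 34000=16.41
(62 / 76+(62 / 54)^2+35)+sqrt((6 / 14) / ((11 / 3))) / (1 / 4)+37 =12*sqrt(77) / 77+2053661 / 27702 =75.50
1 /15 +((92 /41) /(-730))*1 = 571 /8979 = 0.06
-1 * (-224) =224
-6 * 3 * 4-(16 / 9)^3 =-56584 / 729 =-77.62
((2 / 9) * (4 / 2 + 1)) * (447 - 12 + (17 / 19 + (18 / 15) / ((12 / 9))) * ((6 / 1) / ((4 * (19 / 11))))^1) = 1050651 / 3610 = 291.04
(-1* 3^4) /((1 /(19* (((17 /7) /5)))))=-26163 /35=-747.51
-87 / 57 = -29 / 19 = -1.53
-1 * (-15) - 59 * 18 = -1047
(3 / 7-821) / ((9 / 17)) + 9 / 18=-195233 / 126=-1549.47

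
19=19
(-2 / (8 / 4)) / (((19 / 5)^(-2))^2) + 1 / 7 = -911622 / 4375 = -208.37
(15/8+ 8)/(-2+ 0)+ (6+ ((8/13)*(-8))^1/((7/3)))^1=-1525/1456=-1.05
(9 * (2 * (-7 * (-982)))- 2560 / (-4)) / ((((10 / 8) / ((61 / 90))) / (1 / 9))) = 15173384 / 2025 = 7493.03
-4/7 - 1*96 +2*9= -550/7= -78.57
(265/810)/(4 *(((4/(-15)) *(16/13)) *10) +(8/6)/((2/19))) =-0.71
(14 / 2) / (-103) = -7 / 103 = -0.07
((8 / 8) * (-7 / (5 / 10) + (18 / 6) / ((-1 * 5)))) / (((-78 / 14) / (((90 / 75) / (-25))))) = -1022 / 8125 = -0.13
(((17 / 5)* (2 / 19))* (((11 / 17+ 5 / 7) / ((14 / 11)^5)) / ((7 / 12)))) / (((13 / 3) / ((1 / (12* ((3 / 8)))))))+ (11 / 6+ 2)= 23471009701 / 6102453630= 3.85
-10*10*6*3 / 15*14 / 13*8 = -13440 / 13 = -1033.85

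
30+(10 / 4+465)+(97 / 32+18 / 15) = 501.73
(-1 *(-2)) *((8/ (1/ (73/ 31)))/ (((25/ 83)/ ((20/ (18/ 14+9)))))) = 339304/ 1395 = 243.23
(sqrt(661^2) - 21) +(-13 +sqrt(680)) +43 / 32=2* sqrt(170) +20107 / 32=654.42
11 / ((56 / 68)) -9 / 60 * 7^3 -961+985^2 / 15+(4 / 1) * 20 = 63762.57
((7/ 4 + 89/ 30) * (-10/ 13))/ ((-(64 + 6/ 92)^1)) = 6509/ 114933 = 0.06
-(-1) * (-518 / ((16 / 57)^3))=-47964987 / 2048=-23420.40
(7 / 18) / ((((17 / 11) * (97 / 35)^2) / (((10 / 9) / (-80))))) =-0.00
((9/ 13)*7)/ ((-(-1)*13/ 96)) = 6048/ 169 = 35.79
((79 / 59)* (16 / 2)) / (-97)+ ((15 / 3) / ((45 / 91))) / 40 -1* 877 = -1806572287 / 2060280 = -876.86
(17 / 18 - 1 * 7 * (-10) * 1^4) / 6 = 1277 / 108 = 11.82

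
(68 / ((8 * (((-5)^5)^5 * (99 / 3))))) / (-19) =0.00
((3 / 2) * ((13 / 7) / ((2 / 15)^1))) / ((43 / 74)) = 21645 / 602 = 35.96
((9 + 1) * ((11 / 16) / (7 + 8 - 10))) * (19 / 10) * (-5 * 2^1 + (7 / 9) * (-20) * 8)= -25289 / 72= -351.24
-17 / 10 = -1.70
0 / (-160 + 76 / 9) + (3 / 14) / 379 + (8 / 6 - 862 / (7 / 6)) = -11739895 / 15918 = -737.52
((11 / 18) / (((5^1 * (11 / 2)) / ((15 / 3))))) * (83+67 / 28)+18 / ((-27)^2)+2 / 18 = 21827 / 2268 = 9.62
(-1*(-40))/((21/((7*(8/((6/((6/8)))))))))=40/3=13.33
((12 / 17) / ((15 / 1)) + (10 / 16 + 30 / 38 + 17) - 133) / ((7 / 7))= -1479837 / 12920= -114.54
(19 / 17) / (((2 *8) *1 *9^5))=19 / 16061328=0.00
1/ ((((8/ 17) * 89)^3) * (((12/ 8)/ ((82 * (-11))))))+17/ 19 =4559938135/ 5143453824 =0.89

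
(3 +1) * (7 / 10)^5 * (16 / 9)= 33614 / 28125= 1.20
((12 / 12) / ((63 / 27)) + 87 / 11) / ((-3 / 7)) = -214 / 11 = -19.45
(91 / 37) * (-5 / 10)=-1.23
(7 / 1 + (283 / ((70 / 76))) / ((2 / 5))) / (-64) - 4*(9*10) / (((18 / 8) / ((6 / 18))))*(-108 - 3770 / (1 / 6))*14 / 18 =1900642463 / 2016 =942779.00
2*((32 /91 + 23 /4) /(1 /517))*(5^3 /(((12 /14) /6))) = 143532125 /26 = 5520466.35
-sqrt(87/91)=-sqrt(7917)/91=-0.98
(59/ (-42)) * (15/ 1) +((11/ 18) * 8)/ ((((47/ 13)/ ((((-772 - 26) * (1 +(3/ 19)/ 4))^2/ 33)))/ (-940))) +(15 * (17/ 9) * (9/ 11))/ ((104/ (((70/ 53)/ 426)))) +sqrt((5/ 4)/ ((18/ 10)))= -2395974684143485/ 90402312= -26503466.90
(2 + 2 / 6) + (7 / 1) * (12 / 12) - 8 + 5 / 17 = 83 / 51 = 1.63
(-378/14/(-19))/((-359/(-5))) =135/6821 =0.02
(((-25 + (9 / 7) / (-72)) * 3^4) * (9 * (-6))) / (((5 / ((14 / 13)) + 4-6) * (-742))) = -3063987 / 54908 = -55.80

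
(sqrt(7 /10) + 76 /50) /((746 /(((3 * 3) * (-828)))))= -141588 /9325 - 1863 * sqrt(70) /1865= -23.54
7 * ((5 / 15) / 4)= 7 / 12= 0.58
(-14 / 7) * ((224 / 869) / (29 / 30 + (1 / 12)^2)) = -322560 / 609169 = -0.53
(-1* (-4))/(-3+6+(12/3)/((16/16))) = 4/7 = 0.57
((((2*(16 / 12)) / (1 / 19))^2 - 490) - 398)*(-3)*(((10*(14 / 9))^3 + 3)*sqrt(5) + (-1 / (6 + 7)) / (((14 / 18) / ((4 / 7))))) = 181344 / 637 - 41500377944*sqrt(5) / 2187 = -42431204.19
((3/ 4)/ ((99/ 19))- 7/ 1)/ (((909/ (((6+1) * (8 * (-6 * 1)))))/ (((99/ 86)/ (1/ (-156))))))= -1976520/ 4343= -455.10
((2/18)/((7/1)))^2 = 1/3969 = 0.00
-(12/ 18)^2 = -0.44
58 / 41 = 1.41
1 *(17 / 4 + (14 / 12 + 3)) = 8.42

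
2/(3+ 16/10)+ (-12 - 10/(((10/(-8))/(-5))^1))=-1186/23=-51.57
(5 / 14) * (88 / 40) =11 / 14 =0.79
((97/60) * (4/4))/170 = 97/10200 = 0.01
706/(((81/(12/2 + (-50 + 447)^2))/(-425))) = -47292380750/81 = -583856552.47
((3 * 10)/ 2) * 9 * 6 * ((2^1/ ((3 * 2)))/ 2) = 135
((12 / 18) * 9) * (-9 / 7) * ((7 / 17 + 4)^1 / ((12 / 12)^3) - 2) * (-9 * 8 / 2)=669.78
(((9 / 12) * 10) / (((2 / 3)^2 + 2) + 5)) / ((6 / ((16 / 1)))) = 2.69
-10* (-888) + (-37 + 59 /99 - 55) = 870071 /99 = 8788.60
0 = 0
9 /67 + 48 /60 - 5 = -1362 /335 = -4.07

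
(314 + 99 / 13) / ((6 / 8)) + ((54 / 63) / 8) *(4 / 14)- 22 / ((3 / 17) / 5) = -743311 / 3822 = -194.48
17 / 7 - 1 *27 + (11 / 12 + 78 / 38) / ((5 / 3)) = -60621 / 2660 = -22.79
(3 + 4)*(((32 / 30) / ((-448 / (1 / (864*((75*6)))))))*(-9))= 1 / 2592000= 0.00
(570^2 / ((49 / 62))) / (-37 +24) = -20143800 / 637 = -31622.92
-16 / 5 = -3.20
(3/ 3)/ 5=1/ 5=0.20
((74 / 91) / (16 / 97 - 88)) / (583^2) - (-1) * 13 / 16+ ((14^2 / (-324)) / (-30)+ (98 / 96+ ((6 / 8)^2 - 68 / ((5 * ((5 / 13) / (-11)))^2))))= -11859659808596297989 / 5336335474470000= -2222.44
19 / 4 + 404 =1635 / 4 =408.75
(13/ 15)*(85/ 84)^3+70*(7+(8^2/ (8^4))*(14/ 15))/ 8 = 62.28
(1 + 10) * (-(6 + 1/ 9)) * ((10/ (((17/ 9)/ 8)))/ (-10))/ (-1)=-4840/ 17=-284.71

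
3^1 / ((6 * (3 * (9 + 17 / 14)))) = 7 / 429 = 0.02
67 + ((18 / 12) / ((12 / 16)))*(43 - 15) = 123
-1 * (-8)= 8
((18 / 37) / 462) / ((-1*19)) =-3 / 54131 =-0.00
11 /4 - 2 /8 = 5 /2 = 2.50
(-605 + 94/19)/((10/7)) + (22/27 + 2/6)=-2148899/5130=-418.89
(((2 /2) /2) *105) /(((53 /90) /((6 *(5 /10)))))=14175 /53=267.45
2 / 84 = 1 / 42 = 0.02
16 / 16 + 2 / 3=5 / 3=1.67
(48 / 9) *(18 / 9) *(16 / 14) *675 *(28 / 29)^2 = 6451200 / 841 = 7670.87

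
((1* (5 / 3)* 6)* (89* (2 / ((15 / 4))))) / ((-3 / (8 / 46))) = -5696 / 207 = -27.52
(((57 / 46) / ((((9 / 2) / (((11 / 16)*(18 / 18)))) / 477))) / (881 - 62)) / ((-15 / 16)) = -11077 / 94185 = -0.12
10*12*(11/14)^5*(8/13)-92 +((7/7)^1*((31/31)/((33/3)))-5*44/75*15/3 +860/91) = -540851977/7210203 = -75.01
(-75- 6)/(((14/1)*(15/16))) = -216/35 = -6.17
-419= -419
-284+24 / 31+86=-6114 / 31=-197.23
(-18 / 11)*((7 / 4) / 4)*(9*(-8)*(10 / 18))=315 / 11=28.64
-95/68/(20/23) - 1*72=-20021/272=-73.61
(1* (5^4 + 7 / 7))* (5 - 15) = -6260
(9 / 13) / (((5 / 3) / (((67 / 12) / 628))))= 603 / 163280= 0.00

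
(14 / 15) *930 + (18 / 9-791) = 79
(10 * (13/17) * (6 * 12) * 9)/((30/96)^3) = 69009408/425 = 162375.08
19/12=1.58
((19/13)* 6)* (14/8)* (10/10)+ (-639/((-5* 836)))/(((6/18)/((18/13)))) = 217104/13585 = 15.98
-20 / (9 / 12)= -80 / 3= -26.67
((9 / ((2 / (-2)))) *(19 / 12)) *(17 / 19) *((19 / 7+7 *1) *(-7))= 867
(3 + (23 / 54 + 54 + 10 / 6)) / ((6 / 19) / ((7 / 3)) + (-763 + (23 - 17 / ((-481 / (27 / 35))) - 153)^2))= 17183302934525 / 4690393103033856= 0.00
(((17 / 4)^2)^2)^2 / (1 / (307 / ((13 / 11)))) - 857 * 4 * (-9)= 23583417794993 / 851968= 27681107.50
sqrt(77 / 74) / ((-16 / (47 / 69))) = -47 * sqrt(5698) / 81696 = -0.04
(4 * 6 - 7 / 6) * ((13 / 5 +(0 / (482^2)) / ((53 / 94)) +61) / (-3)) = -7261 / 15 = -484.07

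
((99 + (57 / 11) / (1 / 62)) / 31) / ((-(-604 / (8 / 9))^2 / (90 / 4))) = -15410 / 23325423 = -0.00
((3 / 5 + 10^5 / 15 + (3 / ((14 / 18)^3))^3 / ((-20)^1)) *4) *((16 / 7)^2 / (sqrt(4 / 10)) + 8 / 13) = 128892115761944 / 7868953365 + 2062273852191104 *sqrt(10) / 29659901145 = 236255.23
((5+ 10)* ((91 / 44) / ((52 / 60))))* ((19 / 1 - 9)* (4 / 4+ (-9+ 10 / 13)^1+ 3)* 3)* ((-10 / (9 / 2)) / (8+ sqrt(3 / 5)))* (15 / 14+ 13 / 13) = 10875000 / 4121 - 271875* sqrt(15) / 4121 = 2383.41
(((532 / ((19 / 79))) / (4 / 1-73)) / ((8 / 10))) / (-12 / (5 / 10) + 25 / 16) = 44240 / 24771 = 1.79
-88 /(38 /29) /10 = -638 /95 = -6.72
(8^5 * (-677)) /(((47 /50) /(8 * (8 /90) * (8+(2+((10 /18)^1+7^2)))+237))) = -6592655548.28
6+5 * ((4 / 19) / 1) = 7.05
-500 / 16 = -125 / 4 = -31.25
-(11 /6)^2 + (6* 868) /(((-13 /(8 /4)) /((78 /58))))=-1128437 /1044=-1080.88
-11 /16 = -0.69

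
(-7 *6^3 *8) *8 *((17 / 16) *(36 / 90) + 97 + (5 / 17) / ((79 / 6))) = -63320999616 / 6715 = -9429784.01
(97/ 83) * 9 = 873/ 83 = 10.52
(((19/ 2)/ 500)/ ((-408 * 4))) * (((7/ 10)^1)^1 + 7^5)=-3193463/ 16320000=-0.20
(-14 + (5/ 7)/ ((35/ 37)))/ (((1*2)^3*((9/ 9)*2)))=-649/ 784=-0.83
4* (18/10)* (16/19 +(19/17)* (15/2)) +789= 1381497/1615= 855.42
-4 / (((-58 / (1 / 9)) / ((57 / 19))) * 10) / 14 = 1 / 6090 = 0.00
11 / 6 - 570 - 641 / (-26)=-21197 / 39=-543.51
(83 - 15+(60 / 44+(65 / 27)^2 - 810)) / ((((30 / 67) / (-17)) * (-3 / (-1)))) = 3355885816 / 360855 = 9299.82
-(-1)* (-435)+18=-417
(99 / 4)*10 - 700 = -905 / 2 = -452.50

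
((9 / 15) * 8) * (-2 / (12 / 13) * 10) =-104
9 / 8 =1.12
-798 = -798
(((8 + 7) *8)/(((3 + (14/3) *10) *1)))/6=60/149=0.40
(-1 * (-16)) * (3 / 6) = 8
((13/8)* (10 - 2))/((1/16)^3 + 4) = 53248/16385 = 3.25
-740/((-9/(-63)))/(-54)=2590/27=95.93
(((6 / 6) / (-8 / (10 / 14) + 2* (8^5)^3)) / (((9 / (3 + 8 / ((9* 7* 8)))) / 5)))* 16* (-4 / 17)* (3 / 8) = -4750 / 141309234401749029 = -0.00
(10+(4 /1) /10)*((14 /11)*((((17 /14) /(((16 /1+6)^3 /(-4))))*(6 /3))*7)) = -6188 /73205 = -0.08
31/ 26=1.19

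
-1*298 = -298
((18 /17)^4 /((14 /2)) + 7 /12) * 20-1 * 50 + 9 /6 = -33.24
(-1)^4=1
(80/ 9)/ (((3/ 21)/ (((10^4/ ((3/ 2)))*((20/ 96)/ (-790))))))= -700000/ 6399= -109.39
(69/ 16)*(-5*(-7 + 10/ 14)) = 3795/ 28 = 135.54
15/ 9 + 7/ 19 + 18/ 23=3694/ 1311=2.82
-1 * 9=-9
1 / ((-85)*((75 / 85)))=-0.01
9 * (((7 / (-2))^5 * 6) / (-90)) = 50421 / 160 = 315.13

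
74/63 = 1.17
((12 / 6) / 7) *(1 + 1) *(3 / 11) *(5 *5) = 300 / 77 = 3.90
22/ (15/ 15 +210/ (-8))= -88/ 101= -0.87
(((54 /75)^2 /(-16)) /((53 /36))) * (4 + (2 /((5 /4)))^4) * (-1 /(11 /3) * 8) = 115403616 /227734375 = 0.51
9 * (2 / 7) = 18 / 7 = 2.57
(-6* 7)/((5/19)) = -798/5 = -159.60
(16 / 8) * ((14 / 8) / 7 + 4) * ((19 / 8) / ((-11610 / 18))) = -323 / 10320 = -0.03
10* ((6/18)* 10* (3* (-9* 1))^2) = 24300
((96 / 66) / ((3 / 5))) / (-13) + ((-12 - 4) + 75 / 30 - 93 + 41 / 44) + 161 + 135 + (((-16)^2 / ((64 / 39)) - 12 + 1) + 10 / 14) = 4035547 / 12012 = 335.96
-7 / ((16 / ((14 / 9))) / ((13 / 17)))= -637 / 1224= -0.52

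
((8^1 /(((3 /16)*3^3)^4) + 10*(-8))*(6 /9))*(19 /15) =-130842108896 /1937102445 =-67.55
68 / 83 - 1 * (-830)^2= -57178632 / 83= -688899.18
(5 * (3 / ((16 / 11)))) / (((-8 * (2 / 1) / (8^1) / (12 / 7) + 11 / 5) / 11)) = 27225 / 248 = 109.78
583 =583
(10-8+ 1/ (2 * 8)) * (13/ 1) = 429/ 16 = 26.81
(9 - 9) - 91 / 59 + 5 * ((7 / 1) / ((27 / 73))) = 148288 / 1593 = 93.09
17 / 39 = 0.44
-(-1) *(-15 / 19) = -15 / 19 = -0.79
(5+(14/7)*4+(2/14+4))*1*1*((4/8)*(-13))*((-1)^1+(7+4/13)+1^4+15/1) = -17400/7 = -2485.71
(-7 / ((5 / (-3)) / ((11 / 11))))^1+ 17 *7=616 / 5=123.20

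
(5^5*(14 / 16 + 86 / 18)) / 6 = 1271875 / 432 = 2944.16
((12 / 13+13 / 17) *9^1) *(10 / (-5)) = -6714 / 221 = -30.38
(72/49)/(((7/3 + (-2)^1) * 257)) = 216/12593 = 0.02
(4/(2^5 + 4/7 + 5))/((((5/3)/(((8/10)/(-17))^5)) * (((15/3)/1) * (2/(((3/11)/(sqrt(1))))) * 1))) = -0.00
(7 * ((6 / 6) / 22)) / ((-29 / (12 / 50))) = -21 / 7975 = -0.00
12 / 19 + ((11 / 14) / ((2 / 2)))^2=4651 / 3724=1.25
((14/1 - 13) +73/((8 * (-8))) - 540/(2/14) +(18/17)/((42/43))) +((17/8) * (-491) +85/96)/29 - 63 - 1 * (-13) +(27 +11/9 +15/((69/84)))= -6019944835/1576512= -3818.52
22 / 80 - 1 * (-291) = 11651 / 40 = 291.28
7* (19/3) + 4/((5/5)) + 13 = 184/3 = 61.33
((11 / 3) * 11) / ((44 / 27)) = 99 / 4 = 24.75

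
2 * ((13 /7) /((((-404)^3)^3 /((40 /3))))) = -65 /376297729660871949041664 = -0.00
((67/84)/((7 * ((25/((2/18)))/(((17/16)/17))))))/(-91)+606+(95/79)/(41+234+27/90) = 25388104437101971/41894259825600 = 606.00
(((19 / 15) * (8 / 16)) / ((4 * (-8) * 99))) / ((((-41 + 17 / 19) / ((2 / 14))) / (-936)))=-4693 / 7040880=-0.00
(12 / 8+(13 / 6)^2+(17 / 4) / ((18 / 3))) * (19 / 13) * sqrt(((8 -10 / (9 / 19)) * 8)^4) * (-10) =-10518746560 / 9477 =-1109923.66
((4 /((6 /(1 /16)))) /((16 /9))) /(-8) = -3 /1024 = -0.00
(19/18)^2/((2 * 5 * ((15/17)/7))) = 42959/48600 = 0.88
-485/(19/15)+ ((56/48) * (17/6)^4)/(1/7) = 21187651/147744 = 143.41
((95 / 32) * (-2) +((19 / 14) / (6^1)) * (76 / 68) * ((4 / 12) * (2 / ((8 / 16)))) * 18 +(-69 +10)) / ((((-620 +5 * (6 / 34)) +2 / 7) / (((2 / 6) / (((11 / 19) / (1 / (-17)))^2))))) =13488043 / 41202434064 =0.00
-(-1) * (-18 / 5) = -18 / 5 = -3.60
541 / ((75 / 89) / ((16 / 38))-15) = -385192 / 9255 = -41.62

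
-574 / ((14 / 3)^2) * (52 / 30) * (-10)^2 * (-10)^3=31980000 / 7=4568571.43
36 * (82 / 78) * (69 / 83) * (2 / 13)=67896 / 14027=4.84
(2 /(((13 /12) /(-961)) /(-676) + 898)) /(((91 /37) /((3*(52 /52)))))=10240416 /3769487911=0.00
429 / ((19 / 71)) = 30459 / 19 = 1603.11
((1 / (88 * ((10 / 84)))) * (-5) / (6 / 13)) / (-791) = 13 / 9944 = 0.00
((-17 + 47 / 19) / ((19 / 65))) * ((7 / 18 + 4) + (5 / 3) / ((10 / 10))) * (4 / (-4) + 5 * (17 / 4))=-4399785 / 722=-6093.89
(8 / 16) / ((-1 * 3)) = -1 / 6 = -0.17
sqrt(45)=6.71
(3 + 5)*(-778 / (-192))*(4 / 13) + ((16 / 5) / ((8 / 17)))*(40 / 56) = 4049 / 273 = 14.83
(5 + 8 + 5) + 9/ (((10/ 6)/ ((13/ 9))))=129/ 5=25.80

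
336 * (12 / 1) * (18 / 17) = 72576 / 17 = 4269.18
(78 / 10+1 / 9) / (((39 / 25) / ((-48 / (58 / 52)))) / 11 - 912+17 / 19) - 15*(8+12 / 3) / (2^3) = -61720436435 / 2742072318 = -22.51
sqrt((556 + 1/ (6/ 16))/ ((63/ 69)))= 2*sqrt(67459)/ 21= 24.74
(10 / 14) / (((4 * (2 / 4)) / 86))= 215 / 7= 30.71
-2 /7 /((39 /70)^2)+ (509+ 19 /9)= 776000 /1521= 510.19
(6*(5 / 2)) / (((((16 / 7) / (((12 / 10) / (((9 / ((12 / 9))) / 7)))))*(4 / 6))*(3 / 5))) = 245 / 12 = 20.42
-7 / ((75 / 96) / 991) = -221984 / 25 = -8879.36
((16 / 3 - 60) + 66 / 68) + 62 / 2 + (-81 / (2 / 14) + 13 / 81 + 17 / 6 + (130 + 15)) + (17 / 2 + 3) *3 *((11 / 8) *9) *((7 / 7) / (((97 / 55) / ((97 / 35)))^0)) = -325297 / 22032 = -14.76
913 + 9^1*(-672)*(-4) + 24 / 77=1933109 / 77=25105.31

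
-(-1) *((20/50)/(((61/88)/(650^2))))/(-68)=-3718000/1037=-3585.34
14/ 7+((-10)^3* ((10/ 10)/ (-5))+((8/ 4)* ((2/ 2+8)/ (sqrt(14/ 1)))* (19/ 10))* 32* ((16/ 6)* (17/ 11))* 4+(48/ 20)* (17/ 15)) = 5118/ 25+496128* sqrt(14)/ 385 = 5026.38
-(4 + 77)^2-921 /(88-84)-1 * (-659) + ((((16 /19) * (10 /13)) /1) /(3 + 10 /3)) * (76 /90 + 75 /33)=-3798584197 /619476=-6131.93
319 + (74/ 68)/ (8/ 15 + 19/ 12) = 689831/ 2159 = 319.51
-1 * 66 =-66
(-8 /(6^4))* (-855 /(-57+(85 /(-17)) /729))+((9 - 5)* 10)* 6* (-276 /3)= -22080.09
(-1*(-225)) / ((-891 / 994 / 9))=-24850 / 11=-2259.09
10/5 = 2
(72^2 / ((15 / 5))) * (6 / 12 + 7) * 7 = 90720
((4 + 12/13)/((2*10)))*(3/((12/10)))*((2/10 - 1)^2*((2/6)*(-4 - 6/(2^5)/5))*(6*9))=-46512/1625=-28.62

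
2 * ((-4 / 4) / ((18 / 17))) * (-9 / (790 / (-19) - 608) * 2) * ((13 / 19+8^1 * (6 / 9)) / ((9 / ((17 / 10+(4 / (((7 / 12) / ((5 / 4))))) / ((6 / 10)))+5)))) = -71981 / 98010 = -0.73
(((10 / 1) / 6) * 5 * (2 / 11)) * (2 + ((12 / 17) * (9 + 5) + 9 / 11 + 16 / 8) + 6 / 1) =193550 / 6171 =31.36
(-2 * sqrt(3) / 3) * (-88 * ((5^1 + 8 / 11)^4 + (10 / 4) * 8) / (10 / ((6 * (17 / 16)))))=70994.11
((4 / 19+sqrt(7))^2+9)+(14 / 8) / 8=8*sqrt(7) / 19+187871 / 11552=17.38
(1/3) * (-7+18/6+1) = -1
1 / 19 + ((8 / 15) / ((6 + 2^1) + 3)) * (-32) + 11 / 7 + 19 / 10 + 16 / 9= 98761 / 26334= 3.75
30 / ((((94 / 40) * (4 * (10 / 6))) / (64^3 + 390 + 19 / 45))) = 23628098 / 47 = 502725.49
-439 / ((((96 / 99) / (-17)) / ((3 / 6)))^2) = -138162519 / 4096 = -33731.08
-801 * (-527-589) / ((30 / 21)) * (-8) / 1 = -25029648 / 5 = -5005929.60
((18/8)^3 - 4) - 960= -60967/64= -952.61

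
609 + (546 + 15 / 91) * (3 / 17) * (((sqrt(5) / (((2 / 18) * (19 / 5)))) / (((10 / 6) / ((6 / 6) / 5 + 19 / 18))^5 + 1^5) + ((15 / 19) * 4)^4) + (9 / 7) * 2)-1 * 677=123620675642625555 * sqrt(5) / 2773577909751649 + 1060032458594 / 108557393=9864.38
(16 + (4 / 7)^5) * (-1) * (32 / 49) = -8637952 / 823543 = -10.49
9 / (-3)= -3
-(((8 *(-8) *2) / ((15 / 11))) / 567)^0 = -1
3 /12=1 /4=0.25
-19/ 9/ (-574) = 19/ 5166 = 0.00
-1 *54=-54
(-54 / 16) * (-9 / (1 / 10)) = 1215 / 4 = 303.75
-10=-10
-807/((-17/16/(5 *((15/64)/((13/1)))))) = 60525/884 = 68.47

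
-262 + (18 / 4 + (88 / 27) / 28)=-257.38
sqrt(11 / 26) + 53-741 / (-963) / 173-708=-36373868 / 55533 + sqrt(286) / 26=-654.35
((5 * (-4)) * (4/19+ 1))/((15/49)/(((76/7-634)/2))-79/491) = 574700770/3842617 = 149.56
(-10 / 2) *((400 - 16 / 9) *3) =-17920 / 3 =-5973.33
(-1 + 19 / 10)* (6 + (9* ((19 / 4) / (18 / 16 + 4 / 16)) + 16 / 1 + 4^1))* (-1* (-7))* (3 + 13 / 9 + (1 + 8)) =24178 / 5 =4835.60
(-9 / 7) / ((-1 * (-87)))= -3 / 203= -0.01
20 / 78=10 / 39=0.26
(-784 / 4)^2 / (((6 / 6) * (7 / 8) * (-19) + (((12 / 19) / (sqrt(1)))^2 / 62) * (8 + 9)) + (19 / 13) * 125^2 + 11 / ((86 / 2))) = 1922572975232 / 1142067133955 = 1.68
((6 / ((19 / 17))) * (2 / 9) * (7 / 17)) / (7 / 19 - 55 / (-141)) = 329 / 508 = 0.65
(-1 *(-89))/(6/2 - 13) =-89/10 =-8.90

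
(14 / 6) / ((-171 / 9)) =-7 / 57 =-0.12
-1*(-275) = 275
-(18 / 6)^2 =-9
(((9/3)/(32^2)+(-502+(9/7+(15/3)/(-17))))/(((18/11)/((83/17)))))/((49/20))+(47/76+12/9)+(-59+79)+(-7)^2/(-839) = -4283271033434131/7281485600256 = -588.24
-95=-95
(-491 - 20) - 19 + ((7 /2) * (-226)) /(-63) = -517.44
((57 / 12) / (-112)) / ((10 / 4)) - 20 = -22419 / 1120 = -20.02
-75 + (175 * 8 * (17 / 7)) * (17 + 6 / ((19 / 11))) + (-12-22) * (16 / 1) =1310839 / 19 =68991.53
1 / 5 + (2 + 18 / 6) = 26 / 5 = 5.20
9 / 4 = 2.25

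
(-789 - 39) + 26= -802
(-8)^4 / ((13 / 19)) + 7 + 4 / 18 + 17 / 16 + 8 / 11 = 123458791 / 20592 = 5995.47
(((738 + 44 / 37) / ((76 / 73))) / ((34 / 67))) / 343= 66884425 / 16396772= 4.08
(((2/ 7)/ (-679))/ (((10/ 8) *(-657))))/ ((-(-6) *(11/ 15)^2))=20/ 125949747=0.00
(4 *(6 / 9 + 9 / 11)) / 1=196 / 33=5.94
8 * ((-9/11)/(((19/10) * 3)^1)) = -240/209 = -1.15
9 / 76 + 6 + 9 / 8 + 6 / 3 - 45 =-35.76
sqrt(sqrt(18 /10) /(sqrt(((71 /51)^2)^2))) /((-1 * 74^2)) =-51 * sqrt(3) * 5^(3 /4) /1943980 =-0.00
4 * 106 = 424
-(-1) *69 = 69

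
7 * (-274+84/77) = -21014/11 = -1910.36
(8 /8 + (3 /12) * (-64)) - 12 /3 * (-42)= 153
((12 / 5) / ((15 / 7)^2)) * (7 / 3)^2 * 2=19208 / 3375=5.69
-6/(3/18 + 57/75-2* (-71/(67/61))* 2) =-60300/2607913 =-0.02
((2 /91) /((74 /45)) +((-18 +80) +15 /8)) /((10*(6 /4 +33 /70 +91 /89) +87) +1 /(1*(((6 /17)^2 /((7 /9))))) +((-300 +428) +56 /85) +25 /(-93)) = 32689668956355 /128721916748854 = 0.25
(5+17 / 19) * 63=7056 / 19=371.37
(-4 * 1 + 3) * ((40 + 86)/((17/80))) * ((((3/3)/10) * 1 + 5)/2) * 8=-12096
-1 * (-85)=85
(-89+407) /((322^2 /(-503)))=-79977 /51842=-1.54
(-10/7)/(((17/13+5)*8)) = -65/2296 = -0.03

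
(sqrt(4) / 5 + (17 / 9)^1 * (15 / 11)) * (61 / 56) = 29951 / 9240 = 3.24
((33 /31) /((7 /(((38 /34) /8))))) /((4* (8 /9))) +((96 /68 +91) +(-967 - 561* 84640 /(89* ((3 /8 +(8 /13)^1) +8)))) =-5061306886701 /84050176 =-60217.68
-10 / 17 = -0.59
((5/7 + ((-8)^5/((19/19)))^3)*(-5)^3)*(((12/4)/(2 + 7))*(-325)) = -3335185270920465625/7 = -476455038702923660.71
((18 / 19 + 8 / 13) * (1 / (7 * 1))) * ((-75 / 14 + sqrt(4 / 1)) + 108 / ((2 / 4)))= 44197 / 931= 47.47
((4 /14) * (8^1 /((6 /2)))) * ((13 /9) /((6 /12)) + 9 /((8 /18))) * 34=16184 /27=599.41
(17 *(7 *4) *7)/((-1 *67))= -3332/67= -49.73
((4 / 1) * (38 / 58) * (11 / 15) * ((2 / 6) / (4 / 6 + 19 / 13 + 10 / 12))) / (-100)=-0.00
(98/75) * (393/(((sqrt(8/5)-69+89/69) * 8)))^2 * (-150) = -2458592712303098805/23805546684856448-907447100785785 * sqrt(10)/743923333901764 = -107.14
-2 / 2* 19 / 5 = -19 / 5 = -3.80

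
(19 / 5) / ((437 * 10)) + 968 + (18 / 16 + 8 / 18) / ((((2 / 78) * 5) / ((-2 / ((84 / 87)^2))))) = 5094423169 / 5409600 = 941.74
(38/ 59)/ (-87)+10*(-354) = -18170858/ 5133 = -3540.01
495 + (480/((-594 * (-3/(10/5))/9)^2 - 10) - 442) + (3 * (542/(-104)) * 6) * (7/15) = 11801809/1272830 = 9.27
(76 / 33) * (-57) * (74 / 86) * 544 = -29064832 / 473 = -61447.85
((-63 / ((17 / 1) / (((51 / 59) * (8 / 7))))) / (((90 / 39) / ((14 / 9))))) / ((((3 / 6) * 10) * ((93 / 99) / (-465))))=72072 / 295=244.31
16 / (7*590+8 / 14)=56 / 14457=0.00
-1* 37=-37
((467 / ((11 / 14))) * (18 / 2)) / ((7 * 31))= 8406 / 341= 24.65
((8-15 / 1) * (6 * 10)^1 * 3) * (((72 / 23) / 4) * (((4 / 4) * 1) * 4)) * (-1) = 90720 / 23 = 3944.35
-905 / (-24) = 905 / 24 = 37.71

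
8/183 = 0.04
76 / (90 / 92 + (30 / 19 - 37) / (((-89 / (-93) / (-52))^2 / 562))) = -526144504 / 406894471046361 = -0.00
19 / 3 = 6.33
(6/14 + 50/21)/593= 0.00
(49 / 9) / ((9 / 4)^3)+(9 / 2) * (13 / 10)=830357 / 131220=6.33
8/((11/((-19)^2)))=2888/11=262.55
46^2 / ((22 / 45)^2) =1071225 / 121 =8853.10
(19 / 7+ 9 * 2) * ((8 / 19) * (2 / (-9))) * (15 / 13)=-11600 / 5187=-2.24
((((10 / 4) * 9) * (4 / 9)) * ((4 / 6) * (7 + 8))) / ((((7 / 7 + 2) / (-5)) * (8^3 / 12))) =-125 / 32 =-3.91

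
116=116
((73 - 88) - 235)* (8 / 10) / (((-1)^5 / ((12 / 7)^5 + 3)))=59850600 / 16807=3561.05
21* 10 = 210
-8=-8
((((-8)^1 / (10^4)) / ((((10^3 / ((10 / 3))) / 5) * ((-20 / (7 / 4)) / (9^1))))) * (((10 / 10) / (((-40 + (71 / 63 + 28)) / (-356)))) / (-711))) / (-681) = 4361 / 6142052500000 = 0.00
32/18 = 1.78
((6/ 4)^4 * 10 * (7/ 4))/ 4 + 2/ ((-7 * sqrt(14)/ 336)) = 2835/ 128-48 * sqrt(14)/ 7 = -3.51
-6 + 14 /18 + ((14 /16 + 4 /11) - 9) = -10283 /792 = -12.98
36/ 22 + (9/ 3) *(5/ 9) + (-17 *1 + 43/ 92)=-40165/ 3036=-13.23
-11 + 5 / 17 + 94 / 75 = -12052 / 1275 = -9.45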